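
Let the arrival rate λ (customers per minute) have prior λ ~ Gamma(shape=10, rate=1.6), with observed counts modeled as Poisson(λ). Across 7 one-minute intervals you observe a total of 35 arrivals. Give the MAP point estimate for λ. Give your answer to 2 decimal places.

λ̂_MAP = 5.12

Σxᵢ = 35, n = 7.
Posterior ∝ λ^9e^(−1.6λ) · λ^35e^(−7λ) = λ^44e^(−8.6λ), i.e. Gamma(shape=45, rate=8.6).
The mode of a Gamma(a, b) with a ≥ 1 (shape–rate) is (a−1)/b = 44/8.6 ≈ 5.12.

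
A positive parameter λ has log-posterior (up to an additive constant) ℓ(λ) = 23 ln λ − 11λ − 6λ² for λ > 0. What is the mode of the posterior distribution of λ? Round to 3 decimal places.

λ̂_MAP = 1.000

ℓ'(λ) = 23/λ − 11 − 12λ. Setting this to zero and multiplying by λ: 12λ² + 11λ − 23 = 0.
λ = (−11 + √(11² + 4·12·23)) / (2·12) = (−11 + √1225) / 24 = (−11 + 35)/24 = 1.
ℓ''(λ) = −23/λ² − 12 < 0, confirming a maximum.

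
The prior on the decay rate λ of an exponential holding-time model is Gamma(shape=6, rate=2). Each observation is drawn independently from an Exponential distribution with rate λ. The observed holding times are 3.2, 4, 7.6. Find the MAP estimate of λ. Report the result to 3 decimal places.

λ̂_MAP = 0.476

The Exponential(rate=λ) likelihood is ∝ λ^n e^(−λΣtᵢ). Here n = 3 and Σtᵢ = 3.2 + 4 + 7.6 = 14.8.
Posterior ∝ λ^5e^(−2λ) · λ^3e^(−14.8λ) = λ^8e^(−16.8λ), i.e. Gamma(9, 16.8).
Mode = (a−1)/b = 8/16.8 ≈ 0.476.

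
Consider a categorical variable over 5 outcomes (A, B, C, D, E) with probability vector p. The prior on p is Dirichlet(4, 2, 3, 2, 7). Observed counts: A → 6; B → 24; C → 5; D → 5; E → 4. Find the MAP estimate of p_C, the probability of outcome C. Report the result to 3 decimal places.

The posterior is Dirichlet(αᵢ + nᵢ) = Dirichlet(10, 26, 8, 7, 11).
For a Dirichlet(a₁,…,a_K) with all aᵢ > 1, the mode has j-th component (aⱼ − 1)/(Σaᵢ − K).
Here Σaᵢ = 62 and K = 5, so p_C = (8 − 1)/(62 − 5) = 7/57 ≈ 0.123.

MAP estimate of p_C = 0.123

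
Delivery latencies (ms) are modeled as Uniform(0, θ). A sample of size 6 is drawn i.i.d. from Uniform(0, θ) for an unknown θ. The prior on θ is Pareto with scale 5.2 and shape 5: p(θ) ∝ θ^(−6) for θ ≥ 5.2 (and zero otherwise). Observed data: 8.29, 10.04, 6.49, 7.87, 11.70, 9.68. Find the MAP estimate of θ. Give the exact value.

The Uniform(0, θ) likelihood is θ^(−n) for θ ≥ max(xᵢ), zero otherwise. Here max(xᵢ) = 11.70.
Posterior ∝ θ^(−6) · θ^(−6) = θ^(−12) on θ ≥ max(5.2, 11.70) = 11.70.
This density is strictly decreasing in θ, so the posterior mode lies at the lower boundary of the support.

θ̂_MAP = 11.70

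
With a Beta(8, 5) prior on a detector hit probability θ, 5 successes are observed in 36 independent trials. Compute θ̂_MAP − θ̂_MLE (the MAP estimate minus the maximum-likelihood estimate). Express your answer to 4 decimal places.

Posterior is Beta(13, 36); MAP = (13−1)/(49−2) = 12/47 ≈ 0.25532.
MLE ignores the prior: θ̂_MLE = k/n = 5/36 ≈ 0.13889.
Difference = 12/47 − 5/36 = 197/1692 ≈ 0.1164.

MAP − MLE = 0.1164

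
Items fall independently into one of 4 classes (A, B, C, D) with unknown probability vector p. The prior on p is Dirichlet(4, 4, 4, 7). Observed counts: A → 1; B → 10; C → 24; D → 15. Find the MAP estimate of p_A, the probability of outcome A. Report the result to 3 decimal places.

The posterior is Dirichlet(αᵢ + nᵢ) = Dirichlet(5, 14, 28, 22).
For a Dirichlet(a₁,…,a_K) with all aᵢ > 1, the mode has j-th component (aⱼ − 1)/(Σaᵢ − K).
Here Σaᵢ = 69 and K = 4, so p_A = (5 − 1)/(69 − 4) = 4/65 ≈ 0.062.

MAP estimate of p_A = 0.062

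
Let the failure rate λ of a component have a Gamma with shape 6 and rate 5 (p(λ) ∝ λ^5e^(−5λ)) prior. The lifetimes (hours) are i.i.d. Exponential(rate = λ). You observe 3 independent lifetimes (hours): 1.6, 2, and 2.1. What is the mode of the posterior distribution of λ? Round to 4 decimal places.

The Exponential(rate=λ) likelihood is ∝ λ^n e^(−λΣtᵢ). Here n = 3 and Σtᵢ = 1.6 + 2 + 2.1 = 5.7.
Posterior ∝ λ^5e^(−5λ) · λ^3e^(−5.7λ) = λ^8e^(−10.7λ), i.e. Gamma(9, 10.7).
Mode = (a−1)/b = 8/10.7 ≈ 0.7477.

λ̂_MAP = 0.7477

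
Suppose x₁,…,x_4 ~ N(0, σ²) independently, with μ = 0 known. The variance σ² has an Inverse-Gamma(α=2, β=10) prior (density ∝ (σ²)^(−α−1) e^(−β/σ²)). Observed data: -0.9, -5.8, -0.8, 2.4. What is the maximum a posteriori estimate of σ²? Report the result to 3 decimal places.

σ̂²_MAP = 6.085

Sum of squared deviations about the known mean: SS = (-0.9−0)² + (-5.8−0)² + (-0.8−0)² + (2.4−0)² = 40.85.
The Normal likelihood contributes (σ²)^(−n/2) exp(−SS/(2σ²)), so the posterior is Inverse-Gamma(α + n/2, β + SS/2) = Inverse-Gamma(4, 30.425).
The mode of Inverse-Gamma(a, b) is b/(a+1) = 30.425/5 ≈ 6.085.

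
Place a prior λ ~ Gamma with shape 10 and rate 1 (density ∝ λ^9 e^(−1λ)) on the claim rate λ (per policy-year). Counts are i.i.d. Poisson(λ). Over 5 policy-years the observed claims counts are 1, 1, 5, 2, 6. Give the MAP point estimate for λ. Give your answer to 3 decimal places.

λ̂_MAP = 4.000

Σxᵢ = 1+1+5+2+6 = 15, with n = 5.
Posterior ∝ λ^9e^(−1λ) · λ^15e^(−5λ) = λ^24e^(−6λ), i.e. Gamma(shape=25, rate=6).
The mode of a Gamma(a, b) with a ≥ 1 (shape–rate) is (a−1)/b = 24/6 ≈ 4.000.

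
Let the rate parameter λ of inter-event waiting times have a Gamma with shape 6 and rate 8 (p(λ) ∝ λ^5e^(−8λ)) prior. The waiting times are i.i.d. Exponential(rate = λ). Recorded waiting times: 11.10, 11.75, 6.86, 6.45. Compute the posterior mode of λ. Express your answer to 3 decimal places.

λ̂_MAP = 0.204

The Exponential(rate=λ) likelihood is ∝ λ^n e^(−λΣtᵢ). Here n = 4 and Σtᵢ = 11.10 + 11.75 + 6.86 + 6.45 = 36.16.
Posterior ∝ λ^5e^(−8λ) · λ^4e^(−36.16λ) = λ^9e^(−44.16λ), i.e. Gamma(10, 44.16).
Mode = (a−1)/b = 9/44.16 ≈ 0.204.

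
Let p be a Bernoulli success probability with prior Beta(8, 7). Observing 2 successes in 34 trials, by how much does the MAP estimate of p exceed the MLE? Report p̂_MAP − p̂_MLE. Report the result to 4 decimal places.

Posterior is Beta(10, 39); MAP = (10−1)/(49−2) = 9/47 ≈ 0.19149.
MLE ignores the prior: p̂_MLE = k/n = 2/34 ≈ 0.05882.
Difference = 9/47 − 2/34 = 106/799 ≈ 0.1327.

MAP − MLE = 0.1327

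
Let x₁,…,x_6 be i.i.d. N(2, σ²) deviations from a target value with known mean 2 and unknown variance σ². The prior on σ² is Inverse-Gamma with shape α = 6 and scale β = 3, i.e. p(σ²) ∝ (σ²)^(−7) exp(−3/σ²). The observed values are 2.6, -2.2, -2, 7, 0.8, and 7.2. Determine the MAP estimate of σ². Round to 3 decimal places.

Sum of squared deviations about the known mean: SS = (2.6−2)² + (-2.2−2)² + (-2−2)² + (7−2)² + (0.8−2)² + (7.2−2)² = 87.48.
The Normal likelihood contributes (σ²)^(−n/2) exp(−SS/(2σ²)), so the posterior is Inverse-Gamma(α + n/2, β + SS/2) = Inverse-Gamma(9, 46.74).
The mode of Inverse-Gamma(a, b) is b/(a+1) = 46.74/10 ≈ 4.674.

σ̂²_MAP = 4.674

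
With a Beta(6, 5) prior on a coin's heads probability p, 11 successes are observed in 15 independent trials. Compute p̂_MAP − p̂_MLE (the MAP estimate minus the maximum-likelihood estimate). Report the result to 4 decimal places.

MAP − MLE = -0.0667

Posterior is Beta(17, 9); MAP = (17−1)/(26−2) = 16/24 ≈ 0.66667.
MLE ignores the prior: p̂_MLE = k/n = 11/15 ≈ 0.73333.
Difference = 16/24 − 11/15 = -1/15 ≈ -0.0667.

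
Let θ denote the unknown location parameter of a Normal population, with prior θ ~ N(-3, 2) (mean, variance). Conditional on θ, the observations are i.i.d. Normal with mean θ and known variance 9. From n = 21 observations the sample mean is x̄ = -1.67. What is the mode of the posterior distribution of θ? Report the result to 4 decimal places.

n = 21, x̄ = -1.67.
For a Normal prior and Normal likelihood with known variance, the posterior is Normal; its mode equals its mean, the precision-weighted average.
Prior precision 1/σ₀² = 1/2 = 0.5; data precision n/σ² = 21/9 = 7/3.
θ̂ = (0.5·(-3) + (7/3)·(-1.67)) / (0.5 + 7/3) = (-1619/300)/(17/6) = -1619/850 ≈ -1.9047.

θ̂_MAP = -1.9047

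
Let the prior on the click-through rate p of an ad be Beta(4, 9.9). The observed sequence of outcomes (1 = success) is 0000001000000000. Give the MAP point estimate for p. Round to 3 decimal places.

p̂_MAP = 0.143

Prior: Beta(4, 9.9).
Data: 1 success in 16 trials (from the sequence). The binomial likelihood contributes p(1−p)^15, so the posterior is Beta(4+1, 9.9+15) = Beta(5, 24.9).
For Beta(a, b) with a, b > 1 the mode is (a−1)/(a+b−2) = 4/27.9 ≈ 0.143.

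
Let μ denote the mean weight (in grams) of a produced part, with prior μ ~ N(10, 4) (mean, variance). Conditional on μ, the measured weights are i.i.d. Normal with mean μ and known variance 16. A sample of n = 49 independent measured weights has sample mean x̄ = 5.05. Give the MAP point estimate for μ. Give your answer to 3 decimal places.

n = 49, x̄ = 5.05.
For a Normal prior and Normal likelihood with known variance, the posterior is Normal; its mode equals its mean, the precision-weighted average.
Prior precision 1/σ₀² = 1/4 = 0.25; data precision n/σ² = 49/16 = 3.0625.
μ̂ = (0.25·10 + 3.0625·5.05) / (0.25 + 3.0625) = 17.965625/3.3125 = 5749/1060 ≈ 5.424.

μ̂_MAP = 5.424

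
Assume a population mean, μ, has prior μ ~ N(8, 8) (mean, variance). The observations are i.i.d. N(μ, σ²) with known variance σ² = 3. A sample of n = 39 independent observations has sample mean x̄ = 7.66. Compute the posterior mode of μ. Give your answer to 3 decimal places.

n = 39, x̄ = 7.66.
For a Normal prior and Normal likelihood with known variance, the posterior is Normal; its mode equals its mean, the precision-weighted average.
Prior precision 1/σ₀² = 1/8 = 0.125; data precision n/σ² = 39/3 = 13.
μ̂ = (0.125·8 + 13·7.66) / (0.125 + 13) = 100.58/13.125 = 20116/2625 ≈ 7.663.

μ̂_MAP = 7.663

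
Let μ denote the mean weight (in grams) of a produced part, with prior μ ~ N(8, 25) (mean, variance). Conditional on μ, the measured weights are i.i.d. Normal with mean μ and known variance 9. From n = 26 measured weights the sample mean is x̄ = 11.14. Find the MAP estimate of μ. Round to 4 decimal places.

μ̂_MAP = 11.0971

n = 26, x̄ = 11.14.
For a Normal prior and Normal likelihood with known variance, the posterior is Normal; its mode equals its mean, the precision-weighted average.
Prior precision 1/σ₀² = 1/25 = 0.04; data precision n/σ² = 26/9.
μ̂ = (0.04·8 + (26/9)·11.14) / (0.04 + 26/9) = (7313/225)/(659/225) = 7313/659 ≈ 11.0971.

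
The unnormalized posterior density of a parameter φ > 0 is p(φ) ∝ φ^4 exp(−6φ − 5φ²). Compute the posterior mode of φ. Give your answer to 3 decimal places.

ℓ'(φ) = 4/φ − 6 − 10φ. Setting this to zero and multiplying by φ: 10φ² + 6φ − 4 = 0.
φ = (−6 + √(6² + 4·10·4)) / (2·10) = (−6 + √196) / 20 = (−6 + 14)/20 = 2/5.
ℓ''(φ) = −4/φ² − 10 < 0, confirming a maximum.

φ̂_MAP = 0.400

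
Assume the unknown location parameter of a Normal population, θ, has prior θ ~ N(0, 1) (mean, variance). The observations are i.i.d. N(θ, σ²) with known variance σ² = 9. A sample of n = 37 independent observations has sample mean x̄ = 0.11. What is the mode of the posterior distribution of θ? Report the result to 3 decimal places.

n = 37, x̄ = 0.11.
For a Normal prior and Normal likelihood with known variance, the posterior is Normal; its mode equals its mean, the precision-weighted average.
Prior precision 1/σ₀² = 1/1 = 1; data precision n/σ² = 37/9.
θ̂ = (1·0 + (37/9)·0.11) / (1 + 37/9) = (407/900)/(46/9) = 407/4600 ≈ 0.088.

θ̂_MAP = 0.088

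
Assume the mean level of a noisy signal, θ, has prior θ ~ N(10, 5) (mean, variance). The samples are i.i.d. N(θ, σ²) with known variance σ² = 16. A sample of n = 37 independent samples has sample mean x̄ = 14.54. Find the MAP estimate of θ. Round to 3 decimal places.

θ̂_MAP = 14.179

n = 37, x̄ = 14.54.
For a Normal prior and Normal likelihood with known variance, the posterior is Normal; its mode equals its mean, the precision-weighted average.
Prior precision 1/σ₀² = 1/5 = 0.2; data precision n/σ² = 37/16 = 2.3125.
θ̂ = (0.2·10 + 2.3125·14.54) / (0.2 + 2.3125) = 35.62375/2.5125 = 28499/2010 ≈ 14.179.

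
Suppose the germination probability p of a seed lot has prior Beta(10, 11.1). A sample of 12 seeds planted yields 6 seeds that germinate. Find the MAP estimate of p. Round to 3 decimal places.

p̂_MAP = 0.482

Prior: Beta(10, 11.1).
Data: 6 successes in 12 trials. The binomial likelihood contributes p^6(1−p)^6, so the posterior is Beta(10+6, 11.1+6) = Beta(16, 17.1).
For Beta(a, b) with a, b > 1 the mode is (a−1)/(a+b−2) = 15/31.1 ≈ 0.482.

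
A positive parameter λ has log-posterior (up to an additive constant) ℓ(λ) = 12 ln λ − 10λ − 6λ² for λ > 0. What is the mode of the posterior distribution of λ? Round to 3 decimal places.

λ̂_MAP = 0.667

ℓ'(λ) = 12/λ − 10 − 12λ. Setting this to zero and multiplying by λ: 12λ² + 10λ − 12 = 0.
λ = (−10 + √(10² + 4·12·12)) / (2·12) = (−10 + √676) / 24 = (−10 + 26)/24 = 2/3.
ℓ''(λ) = −12/λ² − 12 < 0, confirming a maximum.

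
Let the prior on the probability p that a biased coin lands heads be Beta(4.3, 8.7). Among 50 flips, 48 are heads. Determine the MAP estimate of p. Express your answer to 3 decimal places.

Prior: Beta(4.3, 8.7).
Data: 48 successes in 50 trials. The binomial likelihood contributes p^48(1−p)^2, so the posterior is Beta(4.3+48, 8.7+2) = Beta(52.3, 10.7).
For Beta(a, b) with a, b > 1 the mode is (a−1)/(a+b−2) = 51.3/61 ≈ 0.841.

p̂_MAP = 0.841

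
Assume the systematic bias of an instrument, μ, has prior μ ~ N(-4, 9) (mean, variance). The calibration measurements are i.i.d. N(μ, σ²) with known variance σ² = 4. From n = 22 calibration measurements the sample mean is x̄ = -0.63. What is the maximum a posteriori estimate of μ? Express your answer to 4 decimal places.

n = 22, x̄ = -0.63.
For a Normal prior and Normal likelihood with known variance, the posterior is Normal; its mode equals its mean, the precision-weighted average.
Prior precision 1/σ₀² = 1/9; data precision n/σ² = 22/4 = 5.5.
μ̂ = ((1/9)·(-4) + 5.5·(-0.63)) / (1/9 + 5.5) = (-7037/1800)/(101/18) = -7037/10100 ≈ -0.6967.

μ̂_MAP = -0.6967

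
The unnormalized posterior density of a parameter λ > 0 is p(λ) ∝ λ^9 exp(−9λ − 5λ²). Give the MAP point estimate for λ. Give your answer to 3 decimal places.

ℓ'(λ) = 9/λ − 9 − 10λ. Setting this to zero and multiplying by λ: 10λ² + 9λ − 9 = 0.
λ = (−9 + √(9² + 4·10·9)) / (2·10) = (−9 + √441) / 20 = (−9 + 21)/20 = 3/5.
ℓ''(λ) = −9/λ² − 10 < 0, confirming a maximum.

λ̂_MAP = 0.600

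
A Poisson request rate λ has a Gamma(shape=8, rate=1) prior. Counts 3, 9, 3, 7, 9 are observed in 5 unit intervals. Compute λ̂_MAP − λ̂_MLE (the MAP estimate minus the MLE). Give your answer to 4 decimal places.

Σxᵢ = 31. Posterior is Gamma(39, 6); MAP = (39−1)/6 = 38/6 ≈ 6.33333.
MLE = x̄ = 31/5 ≈ 6.20000.
Difference = 38/6 − 31/5 = 2/15 ≈ 0.1333.

MAP − MLE = 0.1333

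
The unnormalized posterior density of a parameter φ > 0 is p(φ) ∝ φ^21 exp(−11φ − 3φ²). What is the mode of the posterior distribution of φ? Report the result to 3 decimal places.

φ̂_MAP = 1.167

ℓ'(φ) = 21/φ − 11 − 6φ. Setting this to zero and multiplying by φ: 6φ² + 11φ − 21 = 0.
φ = (−11 + √(11² + 4·6·21)) / (2·6) = (−11 + √625) / 12 = (−11 + 25)/12 = 7/6.
ℓ''(φ) = −21/φ² − 6 < 0, confirming a maximum.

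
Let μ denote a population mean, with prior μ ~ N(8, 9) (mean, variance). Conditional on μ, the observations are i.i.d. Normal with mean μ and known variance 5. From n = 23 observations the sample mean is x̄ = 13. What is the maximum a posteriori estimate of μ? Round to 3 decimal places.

n = 23, x̄ = 13.
For a Normal prior and Normal likelihood with known variance, the posterior is Normal; its mode equals its mean, the precision-weighted average.
Prior precision 1/σ₀² = 1/9; data precision n/σ² = 23/5 = 4.6.
μ̂ = ((1/9)·8 + 4.6·13) / (1/9 + 4.6) = (2731/45)/(212/45) = 2731/212 ≈ 12.882.

μ̂_MAP = 12.882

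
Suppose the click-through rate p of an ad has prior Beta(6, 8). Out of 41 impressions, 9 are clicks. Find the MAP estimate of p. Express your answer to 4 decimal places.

Prior: Beta(6, 8).
Data: 9 successes in 41 trials. The binomial likelihood contributes p^9(1−p)^32, so the posterior is Beta(6+9, 8+32) = Beta(15, 40).
For Beta(a, b) with a, b > 1 the mode is (a−1)/(a+b−2) = 14/53 ≈ 0.2642.

p̂_MAP = 0.2642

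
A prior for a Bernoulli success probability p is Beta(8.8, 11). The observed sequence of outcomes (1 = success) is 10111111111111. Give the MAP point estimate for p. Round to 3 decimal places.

p̂_MAP = 0.654

Prior: Beta(8.8, 11).
Data: 13 successes in 14 trials (from the sequence). The binomial likelihood contributes p^13(1−p)^1, so the posterior is Beta(8.8+13, 11+1) = Beta(21.8, 12).
For Beta(a, b) with a, b > 1 the mode is (a−1)/(a+b−2) = 20.8/31.8 ≈ 0.654.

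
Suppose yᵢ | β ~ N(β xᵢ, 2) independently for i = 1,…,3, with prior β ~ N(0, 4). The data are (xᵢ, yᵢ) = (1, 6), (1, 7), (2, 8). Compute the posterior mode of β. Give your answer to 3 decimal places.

log p(β | y) = −Σ(yᵢ − βxᵢ)²/(2·2) − β²/(2·4) + const.
Setting the derivative to zero: Σxᵢ(yᵢ − βxᵢ)/2 − β/4 = 0, so β = Σxᵢyᵢ / (Σxᵢ² + σ²/τ²).
Σxᵢyᵢ = 1·6 + 1·7 + 2·8 = 29; Σxᵢ² = 6; σ²/τ² = 0.5.
β̂_MAP = 29 / (6 + 0.5) = 29/6.5 ≈ 4.462.

β̂_MAP = 4.462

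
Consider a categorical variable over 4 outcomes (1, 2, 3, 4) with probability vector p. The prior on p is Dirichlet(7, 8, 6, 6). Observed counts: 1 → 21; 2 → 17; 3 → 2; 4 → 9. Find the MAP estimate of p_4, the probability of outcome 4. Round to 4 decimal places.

MAP estimate: 0.1944

The posterior is Dirichlet(αᵢ + nᵢ) = Dirichlet(28, 25, 8, 15).
For a Dirichlet(a₁,…,a_K) with all aᵢ > 1, the mode has j-th component (aⱼ − 1)/(Σaᵢ − K).
Here Σaᵢ = 76 and K = 4, so p_4 = (15 − 1)/(76 − 4) = 14/72 ≈ 0.1944.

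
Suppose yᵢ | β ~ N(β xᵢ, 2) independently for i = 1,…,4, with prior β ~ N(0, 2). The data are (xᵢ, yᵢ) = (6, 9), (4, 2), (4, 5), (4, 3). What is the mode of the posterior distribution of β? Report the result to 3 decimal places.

β̂_MAP = 1.106

log p(β | y) = −Σ(yᵢ − βxᵢ)²/(2·2) − β²/(2·2) + const.
Setting the derivative to zero: Σxᵢ(yᵢ − βxᵢ)/2 − β/2 = 0, so β = Σxᵢyᵢ / (Σxᵢ² + σ²/τ²).
Σxᵢyᵢ = 6·9 + 4·2 + 4·5 + 4·3 = 94; Σxᵢ² = 84; σ²/τ² = 1.
β̂_MAP = 94 / (84 + 1) = 94/85 ≈ 1.106.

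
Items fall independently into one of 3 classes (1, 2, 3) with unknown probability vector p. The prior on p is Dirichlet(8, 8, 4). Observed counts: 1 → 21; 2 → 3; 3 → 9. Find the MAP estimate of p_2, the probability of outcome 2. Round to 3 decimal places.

MAP estimate: 0.200

The posterior is Dirichlet(αᵢ + nᵢ) = Dirichlet(29, 11, 13).
For a Dirichlet(a₁,…,a_K) with all aᵢ > 1, the mode has j-th component (aⱼ − 1)/(Σaᵢ − K).
Here Σaᵢ = 53 and K = 3, so p_2 = (11 − 1)/(53 − 3) = 10/50 ≈ 0.200.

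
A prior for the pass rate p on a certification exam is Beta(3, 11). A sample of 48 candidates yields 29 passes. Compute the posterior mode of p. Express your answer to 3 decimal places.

Prior: Beta(3, 11).
Data: 29 successes in 48 trials. The binomial likelihood contributes p^29(1−p)^19, so the posterior is Beta(3+29, 11+19) = Beta(32, 30).
For Beta(a, b) with a, b > 1 the mode is (a−1)/(a+b−2) = 31/60 ≈ 0.517.

p̂_MAP = 0.517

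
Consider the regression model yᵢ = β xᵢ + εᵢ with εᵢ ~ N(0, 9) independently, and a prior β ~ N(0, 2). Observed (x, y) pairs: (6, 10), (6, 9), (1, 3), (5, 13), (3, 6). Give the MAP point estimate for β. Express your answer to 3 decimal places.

β̂_MAP = 1.794

log p(β | y) = −Σ(yᵢ − βxᵢ)²/(2·9) − β²/(2·2) + const.
Setting the derivative to zero: Σxᵢ(yᵢ − βxᵢ)/9 − β/2 = 0, so β = Σxᵢyᵢ / (Σxᵢ² + σ²/τ²).
Σxᵢyᵢ = 6·10 + 6·9 + 1·3 + 5·13 + 3·6 = 200; Σxᵢ² = 107; σ²/τ² = 4.5.
β̂_MAP = 200 / (107 + 4.5) = 200/111.5 ≈ 1.794.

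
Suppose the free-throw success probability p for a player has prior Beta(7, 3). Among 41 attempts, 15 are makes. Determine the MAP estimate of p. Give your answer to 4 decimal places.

p̂_MAP = 0.4286

Prior: Beta(7, 3).
Data: 15 successes in 41 trials. The binomial likelihood contributes p^15(1−p)^26, so the posterior is Beta(7+15, 3+26) = Beta(22, 29).
For Beta(a, b) with a, b > 1 the mode is (a−1)/(a+b−2) = 21/49 ≈ 0.4286.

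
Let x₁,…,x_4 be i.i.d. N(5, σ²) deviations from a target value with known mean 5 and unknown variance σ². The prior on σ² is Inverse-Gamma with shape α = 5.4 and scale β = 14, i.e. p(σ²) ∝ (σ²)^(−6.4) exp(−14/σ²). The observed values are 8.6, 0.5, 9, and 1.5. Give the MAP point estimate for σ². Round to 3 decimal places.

Sum of squared deviations about the known mean: SS = (8.6−5)² + (0.5−5)² + (9−5)² + (1.5−5)² = 61.46.
The Normal likelihood contributes (σ²)^(−n/2) exp(−SS/(2σ²)), so the posterior is Inverse-Gamma(α + n/2, β + SS/2) = Inverse-Gamma(7.4, 44.73).
The mode of Inverse-Gamma(a, b) is b/(a+1) = 44.73/8.4 ≈ 5.325.

σ̂²_MAP = 5.325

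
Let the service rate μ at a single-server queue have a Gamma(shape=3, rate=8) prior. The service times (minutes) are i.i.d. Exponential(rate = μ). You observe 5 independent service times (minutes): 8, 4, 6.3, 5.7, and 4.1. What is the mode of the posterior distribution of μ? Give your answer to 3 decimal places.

μ̂_MAP = 0.194

The Exponential(rate=μ) likelihood is ∝ μ^n e^(−μΣtᵢ). Here n = 5 and Σtᵢ = 8 + 4 + 6.3 + 5.7 + 4.1 = 28.1.
Posterior ∝ μ^2e^(−8μ) · μ^5e^(−28.1μ) = μ^7e^(−36.1μ), i.e. Gamma(8, 36.1).
Mode = (a−1)/b = 7/36.1 ≈ 0.194.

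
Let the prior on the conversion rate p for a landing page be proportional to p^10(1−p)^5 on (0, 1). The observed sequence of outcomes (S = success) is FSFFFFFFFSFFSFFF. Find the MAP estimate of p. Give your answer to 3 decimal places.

The prior density ∝ p^10(1−p)^5 is the kernel of Beta(11, 6).
Data: 3 successes in 16 trials (from the sequence). The binomial likelihood contributes p^3(1−p)^13, so the posterior is Beta(11+3, 6+13) = Beta(14, 19).
For Beta(a, b) with a, b > 1 the mode is (a−1)/(a+b−2) = 13/31 ≈ 0.419.

p̂_MAP = 0.419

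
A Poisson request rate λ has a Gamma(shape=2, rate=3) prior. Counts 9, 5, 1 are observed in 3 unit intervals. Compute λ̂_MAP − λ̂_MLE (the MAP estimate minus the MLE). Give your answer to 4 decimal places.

MAP − MLE = -2.3333

Σxᵢ = 15. Posterior is Gamma(17, 6); MAP = (17−1)/6 = 16/6 ≈ 2.66667.
MLE = x̄ = 15/3 ≈ 5.00000.
Difference = 16/6 − 15/3 = -7/3 ≈ -2.3333.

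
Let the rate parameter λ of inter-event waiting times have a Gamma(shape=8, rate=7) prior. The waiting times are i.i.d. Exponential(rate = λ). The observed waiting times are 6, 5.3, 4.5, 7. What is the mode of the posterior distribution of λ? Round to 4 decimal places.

λ̂_MAP = 0.3691

The Exponential(rate=λ) likelihood is ∝ λ^n e^(−λΣtᵢ). Here n = 4 and Σtᵢ = 6 + 5.3 + 4.5 + 7 = 22.8.
Posterior ∝ λ^7e^(−7λ) · λ^4e^(−22.8λ) = λ^11e^(−29.8λ), i.e. Gamma(12, 29.8).
Mode = (a−1)/b = 11/29.8 ≈ 0.3691.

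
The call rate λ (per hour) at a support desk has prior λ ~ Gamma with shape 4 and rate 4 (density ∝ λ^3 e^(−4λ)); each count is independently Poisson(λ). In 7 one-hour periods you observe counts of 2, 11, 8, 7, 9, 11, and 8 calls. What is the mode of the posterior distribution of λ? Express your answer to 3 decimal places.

λ̂_MAP = 5.364

Σxᵢ = 2+11+8+7+9+11+8 = 56, with n = 7.
Posterior ∝ λ^3e^(−4λ) · λ^56e^(−7λ) = λ^59e^(−11λ), i.e. Gamma(shape=60, rate=11).
The mode of a Gamma(a, b) with a ≥ 1 (shape–rate) is (a−1)/b = 59/11 ≈ 5.364.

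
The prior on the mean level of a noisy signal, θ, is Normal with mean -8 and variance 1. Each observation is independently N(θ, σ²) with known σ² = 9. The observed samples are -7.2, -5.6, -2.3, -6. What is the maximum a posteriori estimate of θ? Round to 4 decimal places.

θ̂_MAP = -7.1615

n = 4; x̄ = ((-7.2) + (-5.6) + (-2.3) + (-6))/4 = -21.1/4 = -5.275.
For a Normal prior and Normal likelihood with known variance, the posterior is Normal; its mode equals its mean, the precision-weighted average.
Prior precision 1/σ₀² = 1/1 = 1; data precision n/σ² = 4/9.
θ̂ = (1·(-8) + (4/9)·(-5.275)) / (1 + 4/9) = (-931/90)/(13/9) = -931/130 ≈ -7.1615.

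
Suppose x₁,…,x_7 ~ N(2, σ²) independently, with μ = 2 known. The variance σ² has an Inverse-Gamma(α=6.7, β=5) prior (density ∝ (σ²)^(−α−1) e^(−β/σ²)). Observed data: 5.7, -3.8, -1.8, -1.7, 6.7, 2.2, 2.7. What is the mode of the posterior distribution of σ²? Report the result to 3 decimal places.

Sum of squared deviations about the known mean: SS = (5.7−2)² + (-3.8−2)² + (-1.8−2)² + (-1.7−2)² + (6.7−2)² + (2.2−2)² + (2.7−2)² = 98.08.
The Normal likelihood contributes (σ²)^(−n/2) exp(−SS/(2σ²)), so the posterior is Inverse-Gamma(α + n/2, β + SS/2) = Inverse-Gamma(10.2, 54.04).
The mode of Inverse-Gamma(a, b) is b/(a+1) = 54.04/11.2 ≈ 4.825.

σ̂²_MAP = 4.825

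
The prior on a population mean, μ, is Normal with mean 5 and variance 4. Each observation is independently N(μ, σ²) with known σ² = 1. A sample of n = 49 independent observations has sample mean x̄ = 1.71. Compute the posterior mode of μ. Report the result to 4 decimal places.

μ̂_MAP = 1.7267

n = 49, x̄ = 1.71.
For a Normal prior and Normal likelihood with known variance, the posterior is Normal; its mode equals its mean, the precision-weighted average.
Prior precision 1/σ₀² = 1/4 = 0.25; data precision n/σ² = 49/1 = 49.
μ̂ = (0.25·5 + 49·1.71) / (0.25 + 49) = 85.04/49.25 = 8504/4925 ≈ 1.7267.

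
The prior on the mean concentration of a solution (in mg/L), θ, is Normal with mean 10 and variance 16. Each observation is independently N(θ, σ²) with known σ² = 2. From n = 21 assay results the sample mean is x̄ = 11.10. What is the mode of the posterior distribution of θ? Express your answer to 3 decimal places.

n = 21, x̄ = 11.10.
For a Normal prior and Normal likelihood with known variance, the posterior is Normal; its mode equals its mean, the precision-weighted average.
Prior precision 1/σ₀² = 1/16 = 0.0625; data precision n/σ² = 21/2 = 10.5.
θ̂ = (0.0625·10 + 10.5·11.1) / (0.0625 + 10.5) = 117.175/10.5625 = 9374/845 ≈ 11.093.

θ̂_MAP = 11.093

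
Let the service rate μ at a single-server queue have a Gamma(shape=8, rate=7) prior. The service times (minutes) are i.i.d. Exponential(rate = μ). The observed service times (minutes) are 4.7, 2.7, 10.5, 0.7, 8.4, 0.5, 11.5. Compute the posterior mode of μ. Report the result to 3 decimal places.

μ̂_MAP = 0.304

The Exponential(rate=μ) likelihood is ∝ μ^n e^(−μΣtᵢ). Here n = 7 and Σtᵢ = 4.7 + 2.7 + 10.5 + 0.7 + 8.4 + 0.5 + 11.5 = 39.
Posterior ∝ μ^7e^(−7μ) · μ^7e^(−39μ) = μ^14e^(−46μ), i.e. Gamma(15, 46).
Mode = (a−1)/b = 14/46 ≈ 0.304.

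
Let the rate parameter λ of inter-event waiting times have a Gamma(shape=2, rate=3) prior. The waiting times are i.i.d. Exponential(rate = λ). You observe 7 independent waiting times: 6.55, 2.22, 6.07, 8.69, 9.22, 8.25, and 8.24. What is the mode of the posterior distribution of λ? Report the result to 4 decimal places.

The Exponential(rate=λ) likelihood is ∝ λ^n e^(−λΣtᵢ). Here n = 7 and Σtᵢ = 6.55 + 2.22 + 6.07 + 8.69 + 9.22 + 8.25 + 8.24 = 49.24.
Posterior ∝ λe^(−3λ) · λ^7e^(−49.24λ) = λ^8e^(−52.24λ), i.e. Gamma(9, 52.24).
Mode = (a−1)/b = 8/52.24 ≈ 0.1531.

λ̂_MAP = 0.1531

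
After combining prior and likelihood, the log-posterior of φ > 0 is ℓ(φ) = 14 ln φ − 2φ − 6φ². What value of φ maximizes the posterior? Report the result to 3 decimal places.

φ̂_MAP = 1.000

ℓ'(φ) = 14/φ − 2 − 12φ. Setting this to zero and multiplying by φ: 12φ² + 2φ − 14 = 0.
φ = (−2 + √(2² + 4·12·14)) / (2·12) = (−2 + √676) / 24 = (−2 + 26)/24 = 1.
ℓ''(φ) = −14/φ² − 12 < 0, confirming a maximum.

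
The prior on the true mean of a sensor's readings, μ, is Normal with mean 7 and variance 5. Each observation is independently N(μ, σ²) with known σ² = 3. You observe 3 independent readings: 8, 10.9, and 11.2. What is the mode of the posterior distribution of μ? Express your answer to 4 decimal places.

μ̂_MAP = 9.5278

n = 3; x̄ = (8 + 10.9 + 11.2)/3 = 30.1/3 = 301/30 ≈ 10.0333.
For a Normal prior and Normal likelihood with known variance, the posterior is Normal; its mode equals its mean, the precision-weighted average.
Prior precision 1/σ₀² = 1/5 = 0.2; data precision n/σ² = 3/3 = 1.
μ̂ = (0.2·7 + 1·(301/30)) / (0.2 + 1) = (343/30)/1.2 = 343/36 ≈ 9.5278.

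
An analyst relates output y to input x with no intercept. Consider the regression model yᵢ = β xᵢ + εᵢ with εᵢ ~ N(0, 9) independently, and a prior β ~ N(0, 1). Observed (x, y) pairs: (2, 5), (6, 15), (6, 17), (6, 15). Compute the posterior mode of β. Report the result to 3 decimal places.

log p(β | y) = −Σ(yᵢ − βxᵢ)²/(2·9) − β²/(2·1) + const.
Setting the derivative to zero: Σxᵢ(yᵢ − βxᵢ)/9 − β/1 = 0, so β = Σxᵢyᵢ / (Σxᵢ² + σ²/τ²).
Σxᵢyᵢ = 2·5 + 6·15 + 6·17 + 6·15 = 292; Σxᵢ² = 112; σ²/τ² = 9.
β̂_MAP = 292 / (112 + 9) = 292/121 ≈ 2.413.

β̂_MAP = 2.413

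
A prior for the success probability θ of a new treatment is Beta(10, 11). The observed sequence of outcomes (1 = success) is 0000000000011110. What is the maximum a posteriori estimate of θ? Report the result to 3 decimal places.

θ̂_MAP = 0.371

Prior: Beta(10, 11).
Data: 4 successes in 16 trials (from the sequence). The binomial likelihood contributes θ^4(1−θ)^12, so the posterior is Beta(10+4, 11+12) = Beta(14, 23).
For Beta(a, b) with a, b > 1 the mode is (a−1)/(a+b−2) = 13/35 ≈ 0.371.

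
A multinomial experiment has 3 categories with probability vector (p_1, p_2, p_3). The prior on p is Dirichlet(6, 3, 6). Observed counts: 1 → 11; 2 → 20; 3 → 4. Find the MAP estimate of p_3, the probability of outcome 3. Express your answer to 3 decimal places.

MAP estimate: 0.191

The posterior is Dirichlet(αᵢ + nᵢ) = Dirichlet(17, 23, 10).
For a Dirichlet(a₁,…,a_K) with all aᵢ > 1, the mode has j-th component (aⱼ − 1)/(Σaᵢ − K).
Here Σaᵢ = 50 and K = 3, so p_3 = (10 − 1)/(50 − 3) = 9/47 ≈ 0.191.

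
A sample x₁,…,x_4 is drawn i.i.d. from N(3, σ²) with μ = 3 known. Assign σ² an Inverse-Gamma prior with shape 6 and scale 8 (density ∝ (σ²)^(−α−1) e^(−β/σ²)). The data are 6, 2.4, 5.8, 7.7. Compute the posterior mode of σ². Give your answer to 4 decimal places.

σ̂²_MAP = 3.0717

Sum of squared deviations about the known mean: SS = (6−3)² + (2.4−3)² + (5.8−3)² + (7.7−3)² = 39.29.
The Normal likelihood contributes (σ²)^(−n/2) exp(−SS/(2σ²)), so the posterior is Inverse-Gamma(α + n/2, β + SS/2) = Inverse-Gamma(8, 27.645).
The mode of Inverse-Gamma(a, b) is b/(a+1) = 27.645/9 ≈ 3.0717.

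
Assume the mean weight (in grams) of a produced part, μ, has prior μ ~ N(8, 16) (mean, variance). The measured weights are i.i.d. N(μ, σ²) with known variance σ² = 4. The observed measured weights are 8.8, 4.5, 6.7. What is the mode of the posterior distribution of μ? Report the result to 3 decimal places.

μ̂_MAP = 6.769

n = 3; x̄ = (8.8 + 4.5 + 6.7)/3 = 20/3 = 20/3 ≈ 6.6667.
For a Normal prior and Normal likelihood with known variance, the posterior is Normal; its mode equals its mean, the precision-weighted average.
Prior precision 1/σ₀² = 1/16 = 0.0625; data precision n/σ² = 3/4 = 0.75.
μ̂ = (0.0625·8 + 0.75·(20/3)) / (0.0625 + 0.75) = 5.5/0.8125 = 88/13 ≈ 6.769.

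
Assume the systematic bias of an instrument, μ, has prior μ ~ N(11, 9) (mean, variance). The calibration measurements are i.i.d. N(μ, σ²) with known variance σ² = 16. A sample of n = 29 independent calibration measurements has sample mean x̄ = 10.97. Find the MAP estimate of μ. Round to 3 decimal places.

n = 29, x̄ = 10.97.
For a Normal prior and Normal likelihood with known variance, the posterior is Normal; its mode equals its mean, the precision-weighted average.
Prior precision 1/σ₀² = 1/9; data precision n/σ² = 29/16 = 1.8125.
μ̂ = ((1/9)·11 + 1.8125·10.97) / (1/9 + 1.8125) = (303917/14400)/(277/144) = 303917/27700 ≈ 10.972.

μ̂_MAP = 10.972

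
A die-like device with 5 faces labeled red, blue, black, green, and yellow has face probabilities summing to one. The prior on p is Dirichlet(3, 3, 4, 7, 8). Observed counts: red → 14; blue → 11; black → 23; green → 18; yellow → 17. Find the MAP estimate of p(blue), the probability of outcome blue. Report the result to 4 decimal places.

The posterior is Dirichlet(αᵢ + nᵢ) = Dirichlet(17, 14, 27, 25, 25).
For a Dirichlet(a₁,…,a_K) with all aᵢ > 1, the mode has j-th component (aⱼ − 1)/(Σaᵢ − K).
Here Σaᵢ = 108 and K = 5, so p(blue) = (14 − 1)/(108 − 5) = 13/103 ≈ 0.1262.

MAP estimate of p(blue) = 0.1262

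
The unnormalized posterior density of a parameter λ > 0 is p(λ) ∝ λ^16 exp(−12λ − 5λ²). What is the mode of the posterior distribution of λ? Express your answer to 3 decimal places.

λ̂_MAP = 0.800

ℓ'(λ) = 16/λ − 12 − 10λ. Setting this to zero and multiplying by λ: 10λ² + 12λ − 16 = 0.
λ = (−12 + √(12² + 4·10·16)) / (2·10) = (−12 + √784) / 20 = (−12 + 28)/20 = 4/5.
ℓ''(λ) = −16/λ² − 10 < 0, confirming a maximum.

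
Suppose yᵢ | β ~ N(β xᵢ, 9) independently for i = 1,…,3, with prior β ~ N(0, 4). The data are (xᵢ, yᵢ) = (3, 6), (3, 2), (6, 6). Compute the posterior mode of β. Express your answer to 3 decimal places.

β̂_MAP = 1.067

log p(β | y) = −Σ(yᵢ − βxᵢ)²/(2·9) − β²/(2·4) + const.
Setting the derivative to zero: Σxᵢ(yᵢ − βxᵢ)/9 − β/4 = 0, so β = Σxᵢyᵢ / (Σxᵢ² + σ²/τ²).
Σxᵢyᵢ = 3·6 + 3·2 + 6·6 = 60; Σxᵢ² = 54; σ²/τ² = 2.25.
β̂_MAP = 60 / (54 + 2.25) = 60/56.25 ≈ 1.067.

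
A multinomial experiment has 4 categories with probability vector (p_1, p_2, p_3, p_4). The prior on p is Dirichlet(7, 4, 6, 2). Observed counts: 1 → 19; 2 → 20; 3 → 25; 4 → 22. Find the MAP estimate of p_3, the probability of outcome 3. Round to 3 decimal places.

The posterior is Dirichlet(αᵢ + nᵢ) = Dirichlet(26, 24, 31, 24).
For a Dirichlet(a₁,…,a_K) with all aᵢ > 1, the mode has j-th component (aⱼ − 1)/(Σaᵢ − K).
Here Σaᵢ = 105 and K = 4, so p_3 = (31 − 1)/(105 − 4) = 30/101 ≈ 0.297.

MAP estimate: 0.297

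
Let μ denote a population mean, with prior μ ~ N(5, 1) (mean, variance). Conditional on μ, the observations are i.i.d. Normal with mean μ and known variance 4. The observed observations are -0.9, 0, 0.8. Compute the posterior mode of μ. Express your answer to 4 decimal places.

μ̂_MAP = 2.8429

n = 3; x̄ = ((-0.9) + 0 + 0.8)/3 = -0.1/3 = -1/30 ≈ -0.0333.
For a Normal prior and Normal likelihood with known variance, the posterior is Normal; its mode equals its mean, the precision-weighted average.
Prior precision 1/σ₀² = 1/1 = 1; data precision n/σ² = 3/4 = 0.75.
μ̂ = (1·5 + 0.75·(-1/30)) / (1 + 0.75) = 4.975/1.75 = 199/70 ≈ 2.8429.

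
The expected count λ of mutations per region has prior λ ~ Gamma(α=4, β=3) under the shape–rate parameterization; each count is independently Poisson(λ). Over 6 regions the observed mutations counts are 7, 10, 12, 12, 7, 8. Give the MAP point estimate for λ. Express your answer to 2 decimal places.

λ̂_MAP = 6.56

Σxᵢ = 7+10+12+12+7+8 = 56, with n = 6.
Posterior ∝ λ^3e^(−3λ) · λ^56e^(−6λ) = λ^59e^(−9λ), i.e. Gamma(shape=60, rate=9).
The mode of a Gamma(a, b) with a ≥ 1 (shape–rate) is (a−1)/b = 59/9 ≈ 6.56.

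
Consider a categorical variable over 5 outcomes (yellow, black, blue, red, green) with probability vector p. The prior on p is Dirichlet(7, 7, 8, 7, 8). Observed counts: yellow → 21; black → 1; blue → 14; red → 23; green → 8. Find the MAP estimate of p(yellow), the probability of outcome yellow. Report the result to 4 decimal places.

MAP estimate of p(yellow) = 0.2727

The posterior is Dirichlet(αᵢ + nᵢ) = Dirichlet(28, 8, 22, 30, 16).
For a Dirichlet(a₁,…,a_K) with all aᵢ > 1, the mode has j-th component (aⱼ − 1)/(Σaᵢ − K).
Here Σaᵢ = 104 and K = 5, so p(yellow) = (28 − 1)/(104 − 5) = 27/99 ≈ 0.2727.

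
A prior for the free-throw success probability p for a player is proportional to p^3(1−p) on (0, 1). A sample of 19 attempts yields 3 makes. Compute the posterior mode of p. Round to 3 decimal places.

p̂_MAP = 0.261

The prior density ∝ p^3(1−p)^1 is the kernel of Beta(4, 2).
Data: 3 successes in 19 trials. The binomial likelihood contributes p^3(1−p)^16, so the posterior is Beta(4+3, 2+16) = Beta(7, 18).
For Beta(a, b) with a, b > 1 the mode is (a−1)/(a+b−2) = 6/23 ≈ 0.261.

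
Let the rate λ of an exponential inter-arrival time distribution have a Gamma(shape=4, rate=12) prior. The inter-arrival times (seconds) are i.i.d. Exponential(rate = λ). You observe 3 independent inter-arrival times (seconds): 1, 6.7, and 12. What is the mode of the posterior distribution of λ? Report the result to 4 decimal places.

The Exponential(rate=λ) likelihood is ∝ λ^n e^(−λΣtᵢ). Here n = 3 and Σtᵢ = 1 + 6.7 + 12 = 19.7.
Posterior ∝ λ^3e^(−12λ) · λ^3e^(−19.7λ) = λ^6e^(−31.7λ), i.e. Gamma(7, 31.7).
Mode = (a−1)/b = 6/31.7 ≈ 0.1893.

λ̂_MAP = 0.1893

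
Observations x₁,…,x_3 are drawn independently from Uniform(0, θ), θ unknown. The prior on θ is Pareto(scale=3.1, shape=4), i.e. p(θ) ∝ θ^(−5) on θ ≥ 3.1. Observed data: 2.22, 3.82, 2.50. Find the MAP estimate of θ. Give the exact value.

θ̂_MAP = 3.82

The Uniform(0, θ) likelihood is θ^(−n) for θ ≥ max(xᵢ), zero otherwise. Here max(xᵢ) = 3.82.
Posterior ∝ θ^(−5) · θ^(−3) = θ^(−8) on θ ≥ max(3.1, 3.82) = 3.82.
This density is strictly decreasing in θ, so the posterior mode lies at the lower boundary of the support.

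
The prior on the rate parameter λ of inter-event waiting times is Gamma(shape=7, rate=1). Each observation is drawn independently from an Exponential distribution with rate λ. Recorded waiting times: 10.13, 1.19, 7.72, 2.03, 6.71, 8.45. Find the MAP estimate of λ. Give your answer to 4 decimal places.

The Exponential(rate=λ) likelihood is ∝ λ^n e^(−λΣtᵢ). Here n = 6 and Σtᵢ = 10.13 + 1.19 + 7.72 + 2.03 + 6.71 + 8.45 = 36.23.
Posterior ∝ λ^6e^(−1λ) · λ^6e^(−36.23λ) = λ^12e^(−37.23λ), i.e. Gamma(13, 37.23).
Mode = (a−1)/b = 12/37.23 ≈ 0.3223.

λ̂_MAP = 0.3223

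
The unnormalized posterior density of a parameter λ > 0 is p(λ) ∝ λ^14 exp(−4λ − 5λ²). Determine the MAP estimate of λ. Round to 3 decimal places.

λ̂_MAP = 1.000

ℓ'(λ) = 14/λ − 4 − 10λ. Setting this to zero and multiplying by λ: 10λ² + 4λ − 14 = 0.
λ = (−4 + √(4² + 4·10·14)) / (2·10) = (−4 + √576) / 20 = (−4 + 24)/20 = 1.
ℓ''(λ) = −14/λ² − 10 < 0, confirming a maximum.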